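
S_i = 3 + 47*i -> [3, 50, 97, 144, 191]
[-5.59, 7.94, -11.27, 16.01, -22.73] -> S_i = -5.59*(-1.42)^i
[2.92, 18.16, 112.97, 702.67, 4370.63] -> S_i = 2.92*6.22^i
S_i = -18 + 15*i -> [-18, -3, 12, 27, 42]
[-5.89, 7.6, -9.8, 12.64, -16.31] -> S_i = -5.89*(-1.29)^i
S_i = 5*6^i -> [5, 30, 180, 1080, 6480]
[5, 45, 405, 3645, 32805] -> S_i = 5*9^i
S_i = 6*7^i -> [6, 42, 294, 2058, 14406]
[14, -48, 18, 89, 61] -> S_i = Random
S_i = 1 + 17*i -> [1, 18, 35, 52, 69]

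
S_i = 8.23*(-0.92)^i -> [8.23, -7.57, 6.97, -6.41, 5.9]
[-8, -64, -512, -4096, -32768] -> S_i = -8*8^i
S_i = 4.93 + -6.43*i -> [4.93, -1.5, -7.93, -14.36, -20.79]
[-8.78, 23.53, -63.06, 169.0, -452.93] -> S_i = -8.78*(-2.68)^i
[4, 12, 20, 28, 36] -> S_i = 4 + 8*i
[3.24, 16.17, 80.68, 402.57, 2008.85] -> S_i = 3.24*4.99^i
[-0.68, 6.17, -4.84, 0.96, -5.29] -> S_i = Random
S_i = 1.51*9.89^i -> [1.51, 14.93, 147.7, 1460.72, 14446.48]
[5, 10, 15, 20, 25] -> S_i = 5 + 5*i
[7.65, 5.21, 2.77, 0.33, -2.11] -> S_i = 7.65 + -2.44*i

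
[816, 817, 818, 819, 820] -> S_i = 816 + 1*i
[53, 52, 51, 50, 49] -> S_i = 53 + -1*i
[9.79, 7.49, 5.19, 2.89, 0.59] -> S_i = 9.79 + -2.30*i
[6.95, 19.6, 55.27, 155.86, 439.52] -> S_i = 6.95*2.82^i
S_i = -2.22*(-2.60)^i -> [-2.22, 5.77, -15.01, 39.02, -101.45]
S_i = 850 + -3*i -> [850, 847, 844, 841, 838]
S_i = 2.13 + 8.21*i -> [2.13, 10.34, 18.55, 26.76, 34.97]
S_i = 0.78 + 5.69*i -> [0.78, 6.47, 12.16, 17.85, 23.54]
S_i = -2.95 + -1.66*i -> [-2.95, -4.61, -6.27, -7.93, -9.59]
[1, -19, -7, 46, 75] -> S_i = Random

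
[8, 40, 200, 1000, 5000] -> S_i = 8*5^i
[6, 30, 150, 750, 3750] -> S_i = 6*5^i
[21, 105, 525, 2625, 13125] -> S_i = 21*5^i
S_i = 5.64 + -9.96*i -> [5.64, -4.32, -14.28, -24.24, -34.2]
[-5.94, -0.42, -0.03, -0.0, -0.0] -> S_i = -5.94*0.07^i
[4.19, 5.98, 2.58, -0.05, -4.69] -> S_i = Random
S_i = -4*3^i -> [-4, -12, -36, -108, -324]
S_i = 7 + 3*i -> [7, 10, 13, 16, 19]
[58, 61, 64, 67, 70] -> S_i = 58 + 3*i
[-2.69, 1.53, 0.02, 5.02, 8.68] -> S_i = Random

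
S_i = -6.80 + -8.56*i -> [-6.8, -15.36, -23.92, -32.48, -41.04]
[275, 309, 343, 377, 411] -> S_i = 275 + 34*i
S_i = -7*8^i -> [-7, -56, -448, -3584, -28672]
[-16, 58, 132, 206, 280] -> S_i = -16 + 74*i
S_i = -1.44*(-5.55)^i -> [-1.44, 7.99, -44.36, 246.17, -1366.26]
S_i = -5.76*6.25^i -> [-5.76, -36.0, -225.0, -1406.25, -8789.06]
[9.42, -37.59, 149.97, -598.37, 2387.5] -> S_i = 9.42*(-3.99)^i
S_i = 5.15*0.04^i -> [5.15, 0.21, 0.01, 0.0, 0.0]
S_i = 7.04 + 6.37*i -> [7.04, 13.41, 19.78, 26.15, 32.52]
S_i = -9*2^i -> [-9, -18, -36, -72, -144]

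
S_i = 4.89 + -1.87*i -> [4.89, 3.02, 1.15, -0.72, -2.59]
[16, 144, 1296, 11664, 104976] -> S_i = 16*9^i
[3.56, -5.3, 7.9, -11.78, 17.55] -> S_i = 3.56*(-1.49)^i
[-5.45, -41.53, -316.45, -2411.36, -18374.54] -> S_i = -5.45*7.62^i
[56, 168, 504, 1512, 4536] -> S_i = 56*3^i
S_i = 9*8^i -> [9, 72, 576, 4608, 36864]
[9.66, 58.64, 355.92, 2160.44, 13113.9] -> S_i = 9.66*6.07^i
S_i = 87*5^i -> [87, 435, 2175, 10875, 54375]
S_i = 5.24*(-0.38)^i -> [5.24, -1.99, 0.76, -0.29, 0.11]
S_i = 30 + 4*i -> [30, 34, 38, 42, 46]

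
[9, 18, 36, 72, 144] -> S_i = 9*2^i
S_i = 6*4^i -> [6, 24, 96, 384, 1536]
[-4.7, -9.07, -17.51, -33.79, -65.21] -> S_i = -4.70*1.93^i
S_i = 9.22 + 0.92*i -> [9.22, 10.14, 11.06, 11.98, 12.9]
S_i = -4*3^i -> [-4, -12, -36, -108, -324]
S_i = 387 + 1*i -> [387, 388, 389, 390, 391]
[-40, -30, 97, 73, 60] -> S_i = Random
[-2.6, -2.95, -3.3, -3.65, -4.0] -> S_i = -2.60 + -0.35*i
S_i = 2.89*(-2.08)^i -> [2.89, -6.01, 12.5, -26.01, 54.09]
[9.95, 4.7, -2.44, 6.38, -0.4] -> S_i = Random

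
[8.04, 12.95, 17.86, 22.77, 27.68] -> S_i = 8.04 + 4.91*i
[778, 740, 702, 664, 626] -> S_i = 778 + -38*i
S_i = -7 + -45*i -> [-7, -52, -97, -142, -187]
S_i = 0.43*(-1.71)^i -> [0.43, -0.74, 1.26, -2.15, 3.68]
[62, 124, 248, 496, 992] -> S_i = 62*2^i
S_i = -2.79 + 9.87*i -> [-2.79, 7.08, 16.95, 26.82, 36.69]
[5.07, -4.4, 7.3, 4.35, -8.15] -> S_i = Random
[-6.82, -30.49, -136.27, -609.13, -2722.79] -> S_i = -6.82*4.47^i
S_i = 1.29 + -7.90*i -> [1.29, -6.61, -14.51, -22.41, -30.31]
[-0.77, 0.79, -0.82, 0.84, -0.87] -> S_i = -0.77*(-1.03)^i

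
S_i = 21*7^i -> [21, 147, 1029, 7203, 50421]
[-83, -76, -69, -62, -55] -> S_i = -83 + 7*i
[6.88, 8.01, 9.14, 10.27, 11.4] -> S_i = 6.88 + 1.13*i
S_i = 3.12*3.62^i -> [3.12, 11.29, 40.89, 148.01, 535.78]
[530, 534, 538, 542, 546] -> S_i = 530 + 4*i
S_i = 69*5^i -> [69, 345, 1725, 8625, 43125]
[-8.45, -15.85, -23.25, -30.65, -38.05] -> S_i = -8.45 + -7.40*i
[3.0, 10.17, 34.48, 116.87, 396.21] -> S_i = 3.00*3.39^i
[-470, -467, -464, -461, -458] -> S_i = -470 + 3*i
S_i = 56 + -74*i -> [56, -18, -92, -166, -240]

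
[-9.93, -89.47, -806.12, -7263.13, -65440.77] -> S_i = -9.93*9.01^i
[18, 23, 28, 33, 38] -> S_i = 18 + 5*i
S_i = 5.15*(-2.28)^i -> [5.15, -11.74, 26.77, -61.04, 139.17]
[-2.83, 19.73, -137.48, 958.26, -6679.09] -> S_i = -2.83*(-6.97)^i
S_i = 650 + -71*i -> [650, 579, 508, 437, 366]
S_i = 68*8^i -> [68, 544, 4352, 34816, 278528]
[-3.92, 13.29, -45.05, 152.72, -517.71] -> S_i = -3.92*(-3.39)^i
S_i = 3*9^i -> [3, 27, 243, 2187, 19683]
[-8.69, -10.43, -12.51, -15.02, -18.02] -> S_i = -8.69*1.20^i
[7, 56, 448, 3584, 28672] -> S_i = 7*8^i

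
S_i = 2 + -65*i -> [2, -63, -128, -193, -258]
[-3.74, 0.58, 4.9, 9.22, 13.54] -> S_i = -3.74 + 4.32*i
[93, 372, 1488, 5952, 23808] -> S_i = 93*4^i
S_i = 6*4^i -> [6, 24, 96, 384, 1536]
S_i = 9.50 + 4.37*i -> [9.5, 13.87, 18.24, 22.61, 26.98]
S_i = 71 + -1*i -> [71, 70, 69, 68, 67]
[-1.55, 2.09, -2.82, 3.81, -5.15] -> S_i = -1.55*(-1.35)^i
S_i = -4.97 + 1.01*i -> [-4.97, -3.96, -2.95, -1.94, -0.93]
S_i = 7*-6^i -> [7, -42, 252, -1512, 9072]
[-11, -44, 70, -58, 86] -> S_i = Random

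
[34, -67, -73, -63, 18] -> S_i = Random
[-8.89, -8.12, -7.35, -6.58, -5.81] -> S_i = -8.89 + 0.77*i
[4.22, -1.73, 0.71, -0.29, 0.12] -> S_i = 4.22*(-0.41)^i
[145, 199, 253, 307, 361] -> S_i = 145 + 54*i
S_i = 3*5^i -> [3, 15, 75, 375, 1875]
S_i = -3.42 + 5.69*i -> [-3.42, 2.27, 7.96, 13.65, 19.34]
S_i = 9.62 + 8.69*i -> [9.62, 18.31, 27.0, 35.69, 44.38]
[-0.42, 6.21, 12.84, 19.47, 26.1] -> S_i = -0.42 + 6.63*i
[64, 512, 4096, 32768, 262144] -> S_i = 64*8^i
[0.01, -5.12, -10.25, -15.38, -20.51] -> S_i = 0.01 + -5.13*i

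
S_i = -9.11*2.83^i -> [-9.11, -25.78, -72.96, -206.48, -584.34]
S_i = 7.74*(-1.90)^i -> [7.74, -14.71, 27.94, -53.09, 100.87]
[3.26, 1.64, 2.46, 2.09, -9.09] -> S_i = Random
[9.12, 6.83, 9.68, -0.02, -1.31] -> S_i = Random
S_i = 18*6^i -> [18, 108, 648, 3888, 23328]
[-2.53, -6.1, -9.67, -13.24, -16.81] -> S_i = -2.53 + -3.57*i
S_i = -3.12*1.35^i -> [-3.12, -4.21, -5.69, -7.68, -10.36]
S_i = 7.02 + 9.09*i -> [7.02, 16.11, 25.2, 34.29, 43.38]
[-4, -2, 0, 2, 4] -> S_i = -4 + 2*i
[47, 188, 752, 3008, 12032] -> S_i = 47*4^i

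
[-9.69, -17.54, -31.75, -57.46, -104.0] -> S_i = -9.69*1.81^i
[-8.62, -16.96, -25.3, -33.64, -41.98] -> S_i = -8.62 + -8.34*i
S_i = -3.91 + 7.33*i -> [-3.91, 3.42, 10.75, 18.08, 25.41]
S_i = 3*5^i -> [3, 15, 75, 375, 1875]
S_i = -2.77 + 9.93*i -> [-2.77, 7.16, 17.09, 27.02, 36.95]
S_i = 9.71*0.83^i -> [9.71, 8.06, 6.69, 5.55, 4.61]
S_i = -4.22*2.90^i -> [-4.22, -12.24, -35.49, -102.92, -298.47]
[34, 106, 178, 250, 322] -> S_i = 34 + 72*i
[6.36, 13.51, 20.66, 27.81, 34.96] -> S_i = 6.36 + 7.15*i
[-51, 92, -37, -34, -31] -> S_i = Random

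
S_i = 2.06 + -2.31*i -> [2.06, -0.25, -2.56, -4.87, -7.18]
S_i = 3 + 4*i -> [3, 7, 11, 15, 19]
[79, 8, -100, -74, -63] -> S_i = Random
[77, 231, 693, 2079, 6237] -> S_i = 77*3^i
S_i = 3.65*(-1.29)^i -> [3.65, -4.71, 6.07, -7.84, 10.11]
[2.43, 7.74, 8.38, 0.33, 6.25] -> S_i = Random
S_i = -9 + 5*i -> [-9, -4, 1, 6, 11]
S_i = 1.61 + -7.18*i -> [1.61, -5.57, -12.75, -19.93, -27.11]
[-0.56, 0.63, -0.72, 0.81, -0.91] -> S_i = -0.56*(-1.13)^i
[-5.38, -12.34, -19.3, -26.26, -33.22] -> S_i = -5.38 + -6.96*i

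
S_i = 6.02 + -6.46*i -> [6.02, -0.44, -6.9, -13.36, -19.82]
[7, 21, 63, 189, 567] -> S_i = 7*3^i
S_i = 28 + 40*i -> [28, 68, 108, 148, 188]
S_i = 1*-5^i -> [1, -5, 25, -125, 625]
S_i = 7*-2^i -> [7, -14, 28, -56, 112]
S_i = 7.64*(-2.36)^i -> [7.64, -18.03, 42.55, -100.42, 237.0]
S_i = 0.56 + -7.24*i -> [0.56, -6.68, -13.92, -21.16, -28.4]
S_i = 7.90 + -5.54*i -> [7.9, 2.36, -3.18, -8.72, -14.26]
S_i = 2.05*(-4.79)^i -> [2.05, -9.82, 47.04, -225.3, 1079.19]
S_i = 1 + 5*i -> [1, 6, 11, 16, 21]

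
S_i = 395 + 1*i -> [395, 396, 397, 398, 399]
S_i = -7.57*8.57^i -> [-7.57, -64.87, -555.98, -4764.73, -40833.74]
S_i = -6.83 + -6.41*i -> [-6.83, -13.24, -19.65, -26.06, -32.47]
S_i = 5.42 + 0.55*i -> [5.42, 5.97, 6.52, 7.07, 7.62]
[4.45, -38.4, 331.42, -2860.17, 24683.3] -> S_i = 4.45*(-8.63)^i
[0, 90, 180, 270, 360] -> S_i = 0 + 90*i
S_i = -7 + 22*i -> [-7, 15, 37, 59, 81]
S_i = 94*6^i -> [94, 564, 3384, 20304, 121824]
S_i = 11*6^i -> [11, 66, 396, 2376, 14256]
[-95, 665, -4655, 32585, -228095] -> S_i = -95*-7^i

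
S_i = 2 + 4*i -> [2, 6, 10, 14, 18]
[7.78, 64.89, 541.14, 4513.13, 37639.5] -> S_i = 7.78*8.34^i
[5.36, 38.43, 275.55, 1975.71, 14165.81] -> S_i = 5.36*7.17^i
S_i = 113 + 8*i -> [113, 121, 129, 137, 145]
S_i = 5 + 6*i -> [5, 11, 17, 23, 29]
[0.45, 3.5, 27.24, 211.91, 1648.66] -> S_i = 0.45*7.78^i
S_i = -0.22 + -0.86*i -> [-0.22, -1.08, -1.94, -2.8, -3.66]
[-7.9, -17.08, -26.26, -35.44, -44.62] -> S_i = -7.90 + -9.18*i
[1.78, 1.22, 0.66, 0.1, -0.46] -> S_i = 1.78 + -0.56*i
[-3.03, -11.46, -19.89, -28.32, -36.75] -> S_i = -3.03 + -8.43*i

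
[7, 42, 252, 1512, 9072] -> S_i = 7*6^i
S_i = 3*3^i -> [3, 9, 27, 81, 243]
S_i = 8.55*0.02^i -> [8.55, 0.17, 0.0, 0.0, 0.0]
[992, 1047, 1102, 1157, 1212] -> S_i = 992 + 55*i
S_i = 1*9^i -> [1, 9, 81, 729, 6561]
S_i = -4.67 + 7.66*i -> [-4.67, 2.99, 10.65, 18.31, 25.97]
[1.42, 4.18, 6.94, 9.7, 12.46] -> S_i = 1.42 + 2.76*i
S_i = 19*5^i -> [19, 95, 475, 2375, 11875]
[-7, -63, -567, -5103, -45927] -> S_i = -7*9^i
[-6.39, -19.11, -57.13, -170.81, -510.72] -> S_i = -6.39*2.99^i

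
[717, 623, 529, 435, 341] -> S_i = 717 + -94*i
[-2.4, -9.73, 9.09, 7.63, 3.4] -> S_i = Random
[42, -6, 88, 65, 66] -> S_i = Random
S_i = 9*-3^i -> [9, -27, 81, -243, 729]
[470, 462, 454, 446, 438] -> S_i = 470 + -8*i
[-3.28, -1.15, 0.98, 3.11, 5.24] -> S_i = -3.28 + 2.13*i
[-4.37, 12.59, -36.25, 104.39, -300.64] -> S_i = -4.37*(-2.88)^i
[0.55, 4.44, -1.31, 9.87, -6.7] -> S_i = Random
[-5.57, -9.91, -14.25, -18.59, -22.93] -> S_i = -5.57 + -4.34*i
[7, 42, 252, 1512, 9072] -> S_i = 7*6^i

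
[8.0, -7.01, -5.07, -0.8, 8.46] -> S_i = Random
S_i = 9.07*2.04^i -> [9.07, 18.5, 37.75, 77.0, 157.08]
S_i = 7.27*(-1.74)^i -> [7.27, -12.65, 22.01, -38.3, 66.64]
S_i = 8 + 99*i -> [8, 107, 206, 305, 404]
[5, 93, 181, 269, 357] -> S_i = 5 + 88*i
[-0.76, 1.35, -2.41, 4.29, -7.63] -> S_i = -0.76*(-1.78)^i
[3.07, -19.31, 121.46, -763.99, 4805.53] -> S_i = 3.07*(-6.29)^i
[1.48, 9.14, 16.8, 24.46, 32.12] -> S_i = 1.48 + 7.66*i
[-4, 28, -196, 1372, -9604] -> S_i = -4*-7^i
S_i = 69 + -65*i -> [69, 4, -61, -126, -191]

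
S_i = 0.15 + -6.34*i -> [0.15, -6.19, -12.53, -18.87, -25.21]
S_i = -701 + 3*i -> [-701, -698, -695, -692, -689]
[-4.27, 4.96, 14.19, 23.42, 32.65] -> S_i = -4.27 + 9.23*i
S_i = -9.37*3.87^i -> [-9.37, -36.26, -140.33, -543.09, -2101.76]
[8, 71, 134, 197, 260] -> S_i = 8 + 63*i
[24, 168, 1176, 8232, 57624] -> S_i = 24*7^i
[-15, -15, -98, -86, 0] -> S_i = Random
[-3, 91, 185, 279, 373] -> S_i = -3 + 94*i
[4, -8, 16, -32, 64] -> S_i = 4*-2^i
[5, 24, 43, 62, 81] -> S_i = 5 + 19*i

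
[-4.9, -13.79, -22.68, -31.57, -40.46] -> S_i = -4.90 + -8.89*i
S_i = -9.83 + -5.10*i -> [-9.83, -14.93, -20.03, -25.13, -30.23]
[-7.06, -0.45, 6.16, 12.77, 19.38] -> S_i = -7.06 + 6.61*i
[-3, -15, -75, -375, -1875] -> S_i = -3*5^i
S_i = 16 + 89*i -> [16, 105, 194, 283, 372]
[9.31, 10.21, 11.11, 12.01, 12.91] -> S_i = 9.31 + 0.90*i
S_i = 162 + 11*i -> [162, 173, 184, 195, 206]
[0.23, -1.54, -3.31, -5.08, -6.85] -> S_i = 0.23 + -1.77*i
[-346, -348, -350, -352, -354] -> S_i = -346 + -2*i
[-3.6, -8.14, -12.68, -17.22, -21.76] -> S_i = -3.60 + -4.54*i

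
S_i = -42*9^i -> [-42, -378, -3402, -30618, -275562]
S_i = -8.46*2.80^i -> [-8.46, -23.69, -66.33, -185.71, -520.0]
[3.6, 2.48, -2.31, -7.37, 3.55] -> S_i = Random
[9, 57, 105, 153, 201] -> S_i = 9 + 48*i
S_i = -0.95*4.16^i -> [-0.95, -3.95, -16.44, -68.39, -284.51]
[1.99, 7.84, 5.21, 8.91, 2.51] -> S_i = Random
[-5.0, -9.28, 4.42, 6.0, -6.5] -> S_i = Random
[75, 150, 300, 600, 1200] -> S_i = 75*2^i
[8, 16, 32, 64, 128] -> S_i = 8*2^i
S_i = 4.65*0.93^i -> [4.65, 4.32, 4.02, 3.74, 3.48]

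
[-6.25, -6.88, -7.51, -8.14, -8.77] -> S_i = -6.25 + -0.63*i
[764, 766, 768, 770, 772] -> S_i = 764 + 2*i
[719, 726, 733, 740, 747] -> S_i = 719 + 7*i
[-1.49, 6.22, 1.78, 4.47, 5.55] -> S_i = Random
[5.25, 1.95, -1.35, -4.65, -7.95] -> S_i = 5.25 + -3.30*i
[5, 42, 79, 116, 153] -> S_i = 5 + 37*i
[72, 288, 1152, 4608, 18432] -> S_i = 72*4^i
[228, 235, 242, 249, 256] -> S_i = 228 + 7*i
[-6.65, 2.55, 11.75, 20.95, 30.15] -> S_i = -6.65 + 9.20*i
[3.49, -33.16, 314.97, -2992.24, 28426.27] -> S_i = 3.49*(-9.50)^i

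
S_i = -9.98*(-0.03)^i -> [-9.98, 0.3, -0.01, 0.0, -0.0]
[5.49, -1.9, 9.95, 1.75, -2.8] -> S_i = Random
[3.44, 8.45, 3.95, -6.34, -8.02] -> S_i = Random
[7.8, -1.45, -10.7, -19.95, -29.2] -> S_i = 7.80 + -9.25*i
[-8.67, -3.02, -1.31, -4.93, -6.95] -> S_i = Random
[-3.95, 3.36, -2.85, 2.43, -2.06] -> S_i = -3.95*(-0.85)^i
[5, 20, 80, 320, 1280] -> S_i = 5*4^i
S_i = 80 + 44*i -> [80, 124, 168, 212, 256]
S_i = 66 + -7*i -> [66, 59, 52, 45, 38]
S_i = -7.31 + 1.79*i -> [-7.31, -5.52, -3.73, -1.94, -0.15]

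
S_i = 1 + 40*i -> [1, 41, 81, 121, 161]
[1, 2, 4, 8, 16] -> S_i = 1*2^i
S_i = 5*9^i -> [5, 45, 405, 3645, 32805]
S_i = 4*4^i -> [4, 16, 64, 256, 1024]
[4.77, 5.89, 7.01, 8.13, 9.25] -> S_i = 4.77 + 1.12*i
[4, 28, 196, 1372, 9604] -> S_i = 4*7^i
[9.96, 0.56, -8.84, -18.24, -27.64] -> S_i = 9.96 + -9.40*i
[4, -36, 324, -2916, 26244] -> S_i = 4*-9^i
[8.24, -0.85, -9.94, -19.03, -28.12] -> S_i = 8.24 + -9.09*i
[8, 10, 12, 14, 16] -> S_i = 8 + 2*i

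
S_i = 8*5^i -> [8, 40, 200, 1000, 5000]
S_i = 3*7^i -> [3, 21, 147, 1029, 7203]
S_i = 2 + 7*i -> [2, 9, 16, 23, 30]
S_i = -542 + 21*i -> [-542, -521, -500, -479, -458]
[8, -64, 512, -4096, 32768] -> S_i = 8*-8^i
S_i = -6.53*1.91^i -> [-6.53, -12.47, -23.82, -45.5, -86.91]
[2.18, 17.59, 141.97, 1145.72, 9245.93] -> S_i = 2.18*8.07^i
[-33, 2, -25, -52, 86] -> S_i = Random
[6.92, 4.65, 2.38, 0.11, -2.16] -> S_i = 6.92 + -2.27*i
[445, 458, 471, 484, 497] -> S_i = 445 + 13*i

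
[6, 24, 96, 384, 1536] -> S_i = 6*4^i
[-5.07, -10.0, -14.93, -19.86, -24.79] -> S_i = -5.07 + -4.93*i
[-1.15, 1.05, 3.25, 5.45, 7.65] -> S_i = -1.15 + 2.20*i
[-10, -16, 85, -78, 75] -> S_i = Random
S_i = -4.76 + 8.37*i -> [-4.76, 3.61, 11.98, 20.35, 28.72]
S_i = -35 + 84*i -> [-35, 49, 133, 217, 301]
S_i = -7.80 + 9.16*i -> [-7.8, 1.36, 10.52, 19.68, 28.84]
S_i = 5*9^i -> [5, 45, 405, 3645, 32805]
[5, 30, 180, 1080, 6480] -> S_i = 5*6^i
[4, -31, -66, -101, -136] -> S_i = 4 + -35*i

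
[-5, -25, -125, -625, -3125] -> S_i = -5*5^i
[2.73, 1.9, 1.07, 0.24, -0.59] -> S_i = 2.73 + -0.83*i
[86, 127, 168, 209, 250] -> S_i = 86 + 41*i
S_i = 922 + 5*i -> [922, 927, 932, 937, 942]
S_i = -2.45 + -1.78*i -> [-2.45, -4.23, -6.01, -7.79, -9.57]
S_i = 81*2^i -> [81, 162, 324, 648, 1296]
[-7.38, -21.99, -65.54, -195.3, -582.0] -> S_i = -7.38*2.98^i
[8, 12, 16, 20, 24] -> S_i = 8 + 4*i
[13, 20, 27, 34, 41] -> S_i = 13 + 7*i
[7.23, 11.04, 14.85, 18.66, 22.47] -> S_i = 7.23 + 3.81*i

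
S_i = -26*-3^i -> [-26, 78, -234, 702, -2106]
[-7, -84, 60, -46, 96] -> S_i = Random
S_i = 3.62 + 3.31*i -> [3.62, 6.93, 10.24, 13.55, 16.86]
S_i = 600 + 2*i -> [600, 602, 604, 606, 608]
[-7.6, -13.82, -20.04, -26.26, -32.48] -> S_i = -7.60 + -6.22*i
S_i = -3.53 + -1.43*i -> [-3.53, -4.96, -6.39, -7.82, -9.25]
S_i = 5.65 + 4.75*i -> [5.65, 10.4, 15.15, 19.9, 24.65]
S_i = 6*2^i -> [6, 12, 24, 48, 96]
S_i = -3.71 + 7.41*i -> [-3.71, 3.7, 11.11, 18.52, 25.93]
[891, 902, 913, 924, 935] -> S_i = 891 + 11*i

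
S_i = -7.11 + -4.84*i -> [-7.11, -11.95, -16.79, -21.63, -26.47]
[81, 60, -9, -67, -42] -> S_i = Random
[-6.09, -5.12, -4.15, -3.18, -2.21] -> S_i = -6.09 + 0.97*i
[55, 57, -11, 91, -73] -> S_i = Random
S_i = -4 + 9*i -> [-4, 5, 14, 23, 32]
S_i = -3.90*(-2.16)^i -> [-3.9, 8.42, -18.2, 39.3, -84.89]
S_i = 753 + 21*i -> [753, 774, 795, 816, 837]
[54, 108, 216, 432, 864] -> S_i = 54*2^i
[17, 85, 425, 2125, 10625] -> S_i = 17*5^i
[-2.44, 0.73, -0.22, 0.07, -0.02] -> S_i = -2.44*(-0.30)^i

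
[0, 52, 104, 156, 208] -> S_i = 0 + 52*i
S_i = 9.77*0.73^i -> [9.77, 7.13, 5.21, 3.8, 2.77]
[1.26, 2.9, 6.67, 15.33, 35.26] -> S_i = 1.26*2.30^i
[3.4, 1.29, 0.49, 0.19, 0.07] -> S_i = 3.40*0.38^i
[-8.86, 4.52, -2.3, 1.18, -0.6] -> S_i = -8.86*(-0.51)^i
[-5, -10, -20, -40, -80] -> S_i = -5*2^i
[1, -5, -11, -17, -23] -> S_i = 1 + -6*i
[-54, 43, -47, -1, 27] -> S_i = Random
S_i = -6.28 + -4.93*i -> [-6.28, -11.21, -16.14, -21.07, -26.0]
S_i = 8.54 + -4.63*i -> [8.54, 3.91, -0.72, -5.35, -9.98]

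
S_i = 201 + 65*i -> [201, 266, 331, 396, 461]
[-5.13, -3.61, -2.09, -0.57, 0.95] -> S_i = -5.13 + 1.52*i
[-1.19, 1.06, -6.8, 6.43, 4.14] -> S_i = Random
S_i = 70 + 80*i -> [70, 150, 230, 310, 390]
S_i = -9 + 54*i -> [-9, 45, 99, 153, 207]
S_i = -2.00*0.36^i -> [-2.0, -0.72, -0.26, -0.09, -0.03]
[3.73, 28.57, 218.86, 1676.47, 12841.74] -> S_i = 3.73*7.66^i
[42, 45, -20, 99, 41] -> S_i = Random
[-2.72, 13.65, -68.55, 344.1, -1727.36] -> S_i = -2.72*(-5.02)^i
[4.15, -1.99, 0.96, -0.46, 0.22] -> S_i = 4.15*(-0.48)^i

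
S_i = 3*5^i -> [3, 15, 75, 375, 1875]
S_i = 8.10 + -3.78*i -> [8.1, 4.32, 0.54, -3.24, -7.02]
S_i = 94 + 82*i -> [94, 176, 258, 340, 422]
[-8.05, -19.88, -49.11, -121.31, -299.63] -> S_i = -8.05*2.47^i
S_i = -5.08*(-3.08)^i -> [-5.08, 15.65, -48.19, 148.43, -457.16]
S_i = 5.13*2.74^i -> [5.13, 14.06, 38.51, 105.53, 289.15]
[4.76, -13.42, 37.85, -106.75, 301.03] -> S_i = 4.76*(-2.82)^i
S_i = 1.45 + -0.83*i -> [1.45, 0.62, -0.21, -1.04, -1.87]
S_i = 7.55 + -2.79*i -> [7.55, 4.76, 1.97, -0.82, -3.61]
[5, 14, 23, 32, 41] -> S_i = 5 + 9*i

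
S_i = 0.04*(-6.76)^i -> [0.04, -0.27, 1.83, -12.36, 83.53]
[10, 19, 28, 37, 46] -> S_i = 10 + 9*i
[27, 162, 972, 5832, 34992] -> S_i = 27*6^i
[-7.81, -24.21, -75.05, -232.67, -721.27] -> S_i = -7.81*3.10^i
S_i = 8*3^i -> [8, 24, 72, 216, 648]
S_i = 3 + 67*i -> [3, 70, 137, 204, 271]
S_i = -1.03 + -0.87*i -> [-1.03, -1.9, -2.77, -3.64, -4.51]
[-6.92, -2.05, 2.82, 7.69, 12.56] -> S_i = -6.92 + 4.87*i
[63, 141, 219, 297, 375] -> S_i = 63 + 78*i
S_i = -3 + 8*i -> [-3, 5, 13, 21, 29]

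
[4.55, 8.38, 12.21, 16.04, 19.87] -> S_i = 4.55 + 3.83*i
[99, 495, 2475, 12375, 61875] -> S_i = 99*5^i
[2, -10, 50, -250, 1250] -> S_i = 2*-5^i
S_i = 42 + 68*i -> [42, 110, 178, 246, 314]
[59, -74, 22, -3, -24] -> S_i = Random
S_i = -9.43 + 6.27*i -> [-9.43, -3.16, 3.11, 9.38, 15.65]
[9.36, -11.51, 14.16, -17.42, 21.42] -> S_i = 9.36*(-1.23)^i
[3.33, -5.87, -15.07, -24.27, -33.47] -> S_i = 3.33 + -9.20*i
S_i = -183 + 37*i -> [-183, -146, -109, -72, -35]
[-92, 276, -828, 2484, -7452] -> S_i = -92*-3^i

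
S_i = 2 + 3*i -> [2, 5, 8, 11, 14]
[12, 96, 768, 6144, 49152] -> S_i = 12*8^i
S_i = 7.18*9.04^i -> [7.18, 64.91, 586.76, 5304.32, 47951.05]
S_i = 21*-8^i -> [21, -168, 1344, -10752, 86016]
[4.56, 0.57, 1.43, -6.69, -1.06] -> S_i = Random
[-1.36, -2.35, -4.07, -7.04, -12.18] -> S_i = -1.36*1.73^i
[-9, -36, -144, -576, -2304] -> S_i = -9*4^i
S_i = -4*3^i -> [-4, -12, -36, -108, -324]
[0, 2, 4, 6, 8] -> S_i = 0 + 2*i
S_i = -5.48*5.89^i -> [-5.48, -32.28, -190.11, -1119.76, -6595.41]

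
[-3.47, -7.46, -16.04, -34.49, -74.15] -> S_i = -3.47*2.15^i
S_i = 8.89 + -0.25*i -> [8.89, 8.64, 8.39, 8.14, 7.89]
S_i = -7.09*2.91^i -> [-7.09, -20.63, -60.04, -174.71, -508.41]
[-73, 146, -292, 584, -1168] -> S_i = -73*-2^i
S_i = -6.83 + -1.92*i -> [-6.83, -8.75, -10.67, -12.59, -14.51]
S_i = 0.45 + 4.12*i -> [0.45, 4.57, 8.69, 12.81, 16.93]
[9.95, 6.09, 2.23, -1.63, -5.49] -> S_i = 9.95 + -3.86*i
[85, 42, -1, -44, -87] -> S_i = 85 + -43*i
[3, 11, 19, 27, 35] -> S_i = 3 + 8*i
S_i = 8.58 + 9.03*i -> [8.58, 17.61, 26.64, 35.67, 44.7]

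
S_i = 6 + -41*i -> [6, -35, -76, -117, -158]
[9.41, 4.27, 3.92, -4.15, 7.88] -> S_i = Random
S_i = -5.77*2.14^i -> [-5.77, -12.35, -26.42, -56.55, -121.01]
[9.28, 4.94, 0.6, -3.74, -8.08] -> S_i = 9.28 + -4.34*i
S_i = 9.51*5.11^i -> [9.51, 48.6, 248.33, 1268.95, 6484.32]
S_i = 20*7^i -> [20, 140, 980, 6860, 48020]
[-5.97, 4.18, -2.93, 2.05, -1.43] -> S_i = -5.97*(-0.70)^i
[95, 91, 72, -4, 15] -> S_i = Random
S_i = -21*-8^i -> [-21, 168, -1344, 10752, -86016]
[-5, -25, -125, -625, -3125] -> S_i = -5*5^i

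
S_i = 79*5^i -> [79, 395, 1975, 9875, 49375]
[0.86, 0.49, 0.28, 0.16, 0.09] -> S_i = 0.86*0.57^i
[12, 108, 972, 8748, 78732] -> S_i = 12*9^i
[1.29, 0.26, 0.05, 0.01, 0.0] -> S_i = 1.29*0.20^i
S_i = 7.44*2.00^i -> [7.44, 14.88, 29.76, 59.52, 119.04]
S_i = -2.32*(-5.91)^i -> [-2.32, 13.71, -81.03, 478.91, -2830.34]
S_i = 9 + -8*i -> [9, 1, -7, -15, -23]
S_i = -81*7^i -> [-81, -567, -3969, -27783, -194481]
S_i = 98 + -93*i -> [98, 5, -88, -181, -274]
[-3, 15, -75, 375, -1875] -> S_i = -3*-5^i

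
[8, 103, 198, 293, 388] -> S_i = 8 + 95*i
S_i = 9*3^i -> [9, 27, 81, 243, 729]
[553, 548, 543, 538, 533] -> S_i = 553 + -5*i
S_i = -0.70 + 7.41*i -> [-0.7, 6.71, 14.12, 21.53, 28.94]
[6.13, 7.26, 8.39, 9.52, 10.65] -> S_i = 6.13 + 1.13*i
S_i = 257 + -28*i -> [257, 229, 201, 173, 145]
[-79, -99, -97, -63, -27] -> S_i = Random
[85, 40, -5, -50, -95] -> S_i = 85 + -45*i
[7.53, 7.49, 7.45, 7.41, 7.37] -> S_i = 7.53 + -0.04*i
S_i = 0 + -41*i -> [0, -41, -82, -123, -164]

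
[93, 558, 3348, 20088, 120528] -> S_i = 93*6^i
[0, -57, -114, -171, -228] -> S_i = 0 + -57*i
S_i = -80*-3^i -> [-80, 240, -720, 2160, -6480]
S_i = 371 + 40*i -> [371, 411, 451, 491, 531]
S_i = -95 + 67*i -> [-95, -28, 39, 106, 173]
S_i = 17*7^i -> [17, 119, 833, 5831, 40817]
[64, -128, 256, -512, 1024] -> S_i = 64*-2^i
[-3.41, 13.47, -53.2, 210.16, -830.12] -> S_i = -3.41*(-3.95)^i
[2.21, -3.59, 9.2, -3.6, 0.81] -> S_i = Random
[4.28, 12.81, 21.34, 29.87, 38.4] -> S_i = 4.28 + 8.53*i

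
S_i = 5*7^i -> [5, 35, 245, 1715, 12005]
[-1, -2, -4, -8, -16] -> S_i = -1*2^i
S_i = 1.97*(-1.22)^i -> [1.97, -2.4, 2.93, -3.58, 4.36]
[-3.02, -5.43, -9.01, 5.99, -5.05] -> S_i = Random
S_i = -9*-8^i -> [-9, 72, -576, 4608, -36864]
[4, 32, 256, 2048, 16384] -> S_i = 4*8^i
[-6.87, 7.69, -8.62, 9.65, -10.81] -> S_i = -6.87*(-1.12)^i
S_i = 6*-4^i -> [6, -24, 96, -384, 1536]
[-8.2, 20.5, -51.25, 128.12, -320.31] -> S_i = -8.20*(-2.50)^i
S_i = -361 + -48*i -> [-361, -409, -457, -505, -553]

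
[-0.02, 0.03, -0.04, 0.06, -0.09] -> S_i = -0.02*(-1.45)^i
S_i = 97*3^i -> [97, 291, 873, 2619, 7857]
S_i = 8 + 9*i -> [8, 17, 26, 35, 44]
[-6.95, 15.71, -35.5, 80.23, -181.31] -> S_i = -6.95*(-2.26)^i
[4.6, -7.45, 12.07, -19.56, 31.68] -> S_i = 4.60*(-1.62)^i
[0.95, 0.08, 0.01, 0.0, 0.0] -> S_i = 0.95*0.08^i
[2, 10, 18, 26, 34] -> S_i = 2 + 8*i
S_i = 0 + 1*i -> [0, 1, 2, 3, 4]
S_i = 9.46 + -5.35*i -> [9.46, 4.11, -1.24, -6.59, -11.94]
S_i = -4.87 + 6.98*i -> [-4.87, 2.11, 9.09, 16.07, 23.05]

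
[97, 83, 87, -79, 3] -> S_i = Random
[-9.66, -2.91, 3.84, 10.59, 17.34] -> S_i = -9.66 + 6.75*i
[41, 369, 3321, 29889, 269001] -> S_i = 41*9^i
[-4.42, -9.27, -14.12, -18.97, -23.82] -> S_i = -4.42 + -4.85*i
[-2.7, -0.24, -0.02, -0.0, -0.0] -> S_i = -2.70*0.09^i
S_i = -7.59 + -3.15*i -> [-7.59, -10.74, -13.89, -17.04, -20.19]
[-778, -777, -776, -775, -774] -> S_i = -778 + 1*i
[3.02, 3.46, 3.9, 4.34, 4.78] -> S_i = 3.02 + 0.44*i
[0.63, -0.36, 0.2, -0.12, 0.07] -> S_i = 0.63*(-0.57)^i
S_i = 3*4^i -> [3, 12, 48, 192, 768]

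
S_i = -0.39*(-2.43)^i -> [-0.39, 0.95, -2.3, 5.6, -13.6]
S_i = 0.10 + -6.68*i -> [0.1, -6.58, -13.26, -19.94, -26.62]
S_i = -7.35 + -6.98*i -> [-7.35, -14.33, -21.31, -28.29, -35.27]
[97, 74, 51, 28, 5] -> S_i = 97 + -23*i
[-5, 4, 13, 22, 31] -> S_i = -5 + 9*i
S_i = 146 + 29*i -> [146, 175, 204, 233, 262]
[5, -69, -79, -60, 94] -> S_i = Random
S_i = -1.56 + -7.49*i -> [-1.56, -9.05, -16.54, -24.03, -31.52]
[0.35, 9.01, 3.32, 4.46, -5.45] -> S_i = Random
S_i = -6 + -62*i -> [-6, -68, -130, -192, -254]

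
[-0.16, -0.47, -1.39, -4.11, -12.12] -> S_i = -0.16*2.95^i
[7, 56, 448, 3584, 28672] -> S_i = 7*8^i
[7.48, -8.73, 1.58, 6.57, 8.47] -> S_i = Random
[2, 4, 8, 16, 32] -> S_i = 2*2^i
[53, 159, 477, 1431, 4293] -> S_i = 53*3^i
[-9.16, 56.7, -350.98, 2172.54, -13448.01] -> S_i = -9.16*(-6.19)^i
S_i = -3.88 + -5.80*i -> [-3.88, -9.68, -15.48, -21.28, -27.08]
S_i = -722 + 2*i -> [-722, -720, -718, -716, -714]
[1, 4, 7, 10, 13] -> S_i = 1 + 3*i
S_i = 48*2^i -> [48, 96, 192, 384, 768]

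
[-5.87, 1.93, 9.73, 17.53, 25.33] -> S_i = -5.87 + 7.80*i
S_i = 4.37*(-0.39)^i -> [4.37, -1.7, 0.66, -0.26, 0.1]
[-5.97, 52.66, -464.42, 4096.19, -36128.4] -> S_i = -5.97*(-8.82)^i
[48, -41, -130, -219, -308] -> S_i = 48 + -89*i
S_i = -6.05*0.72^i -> [-6.05, -4.36, -3.14, -2.26, -1.63]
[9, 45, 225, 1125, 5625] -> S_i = 9*5^i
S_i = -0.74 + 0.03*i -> [-0.74, -0.71, -0.68, -0.65, -0.62]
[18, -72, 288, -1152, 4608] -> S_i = 18*-4^i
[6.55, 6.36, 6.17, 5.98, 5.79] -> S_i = 6.55 + -0.19*i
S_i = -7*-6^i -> [-7, 42, -252, 1512, -9072]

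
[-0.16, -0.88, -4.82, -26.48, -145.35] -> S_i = -0.16*5.49^i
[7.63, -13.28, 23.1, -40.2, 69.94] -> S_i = 7.63*(-1.74)^i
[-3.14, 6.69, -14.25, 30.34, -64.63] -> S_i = -3.14*(-2.13)^i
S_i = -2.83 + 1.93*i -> [-2.83, -0.9, 1.03, 2.96, 4.89]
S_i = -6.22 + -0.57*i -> [-6.22, -6.79, -7.36, -7.93, -8.5]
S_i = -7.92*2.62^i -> [-7.92, -20.75, -54.37, -142.44, -373.19]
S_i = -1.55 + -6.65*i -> [-1.55, -8.2, -14.85, -21.5, -28.15]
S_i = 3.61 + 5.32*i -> [3.61, 8.93, 14.25, 19.57, 24.89]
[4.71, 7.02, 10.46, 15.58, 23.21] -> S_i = 4.71*1.49^i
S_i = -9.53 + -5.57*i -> [-9.53, -15.1, -20.67, -26.24, -31.81]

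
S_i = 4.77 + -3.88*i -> [4.77, 0.89, -2.99, -6.87, -10.75]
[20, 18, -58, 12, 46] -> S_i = Random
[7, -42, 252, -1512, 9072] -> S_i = 7*-6^i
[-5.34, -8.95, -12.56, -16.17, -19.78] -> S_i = -5.34 + -3.61*i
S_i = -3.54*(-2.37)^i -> [-3.54, 8.39, -19.88, 47.12, -111.69]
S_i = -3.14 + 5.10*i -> [-3.14, 1.96, 7.06, 12.16, 17.26]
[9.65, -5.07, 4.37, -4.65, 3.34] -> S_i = Random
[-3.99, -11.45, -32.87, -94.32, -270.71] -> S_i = -3.99*2.87^i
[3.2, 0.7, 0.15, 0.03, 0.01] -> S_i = 3.20*0.22^i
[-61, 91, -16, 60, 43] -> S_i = Random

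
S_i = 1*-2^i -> [1, -2, 4, -8, 16]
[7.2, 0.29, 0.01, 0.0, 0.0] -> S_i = 7.20*0.04^i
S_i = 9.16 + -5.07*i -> [9.16, 4.09, -0.98, -6.05, -11.12]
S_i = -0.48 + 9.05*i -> [-0.48, 8.57, 17.62, 26.67, 35.72]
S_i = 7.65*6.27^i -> [7.65, 47.97, 300.74, 1885.66, 11823.11]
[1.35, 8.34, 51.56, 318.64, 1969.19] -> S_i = 1.35*6.18^i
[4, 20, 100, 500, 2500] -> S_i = 4*5^i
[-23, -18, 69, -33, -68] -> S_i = Random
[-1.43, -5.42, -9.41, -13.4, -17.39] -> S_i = -1.43 + -3.99*i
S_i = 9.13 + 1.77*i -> [9.13, 10.9, 12.67, 14.44, 16.21]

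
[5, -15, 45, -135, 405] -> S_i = 5*-3^i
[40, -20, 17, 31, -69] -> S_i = Random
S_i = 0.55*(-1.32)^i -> [0.55, -0.73, 0.96, -1.26, 1.67]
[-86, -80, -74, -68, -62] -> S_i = -86 + 6*i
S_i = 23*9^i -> [23, 207, 1863, 16767, 150903]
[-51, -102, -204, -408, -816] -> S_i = -51*2^i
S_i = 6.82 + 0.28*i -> [6.82, 7.1, 7.38, 7.66, 7.94]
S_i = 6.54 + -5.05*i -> [6.54, 1.49, -3.56, -8.61, -13.66]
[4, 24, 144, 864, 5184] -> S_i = 4*6^i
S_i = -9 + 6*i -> [-9, -3, 3, 9, 15]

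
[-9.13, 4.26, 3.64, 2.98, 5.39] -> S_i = Random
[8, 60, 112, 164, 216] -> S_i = 8 + 52*i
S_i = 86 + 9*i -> [86, 95, 104, 113, 122]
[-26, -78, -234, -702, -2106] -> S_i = -26*3^i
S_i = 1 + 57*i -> [1, 58, 115, 172, 229]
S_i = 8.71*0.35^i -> [8.71, 3.05, 1.07, 0.37, 0.13]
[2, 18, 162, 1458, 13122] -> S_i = 2*9^i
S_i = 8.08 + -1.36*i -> [8.08, 6.72, 5.36, 4.0, 2.64]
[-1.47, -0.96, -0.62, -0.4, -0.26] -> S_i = -1.47*0.65^i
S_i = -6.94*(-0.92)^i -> [-6.94, 6.38, -5.87, 5.4, -4.97]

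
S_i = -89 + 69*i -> [-89, -20, 49, 118, 187]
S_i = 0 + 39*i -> [0, 39, 78, 117, 156]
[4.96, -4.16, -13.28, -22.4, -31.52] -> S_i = 4.96 + -9.12*i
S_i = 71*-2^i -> [71, -142, 284, -568, 1136]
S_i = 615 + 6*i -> [615, 621, 627, 633, 639]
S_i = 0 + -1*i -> [0, -1, -2, -3, -4]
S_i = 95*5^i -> [95, 475, 2375, 11875, 59375]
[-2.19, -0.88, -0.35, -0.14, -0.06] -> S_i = -2.19*0.40^i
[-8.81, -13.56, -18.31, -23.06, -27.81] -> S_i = -8.81 + -4.75*i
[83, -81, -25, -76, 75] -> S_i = Random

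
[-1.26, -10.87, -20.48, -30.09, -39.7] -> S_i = -1.26 + -9.61*i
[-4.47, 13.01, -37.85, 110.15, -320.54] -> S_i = -4.47*(-2.91)^i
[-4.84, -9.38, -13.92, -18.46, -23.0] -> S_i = -4.84 + -4.54*i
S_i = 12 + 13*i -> [12, 25, 38, 51, 64]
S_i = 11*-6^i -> [11, -66, 396, -2376, 14256]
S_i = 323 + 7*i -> [323, 330, 337, 344, 351]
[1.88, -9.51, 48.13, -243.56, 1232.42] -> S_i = 1.88*(-5.06)^i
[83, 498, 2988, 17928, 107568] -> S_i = 83*6^i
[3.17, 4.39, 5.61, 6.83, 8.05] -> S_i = 3.17 + 1.22*i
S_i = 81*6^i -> [81, 486, 2916, 17496, 104976]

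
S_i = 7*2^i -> [7, 14, 28, 56, 112]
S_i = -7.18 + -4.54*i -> [-7.18, -11.72, -16.26, -20.8, -25.34]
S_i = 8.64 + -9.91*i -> [8.64, -1.27, -11.18, -21.09, -31.0]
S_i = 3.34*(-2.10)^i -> [3.34, -7.01, 14.73, -30.93, 64.96]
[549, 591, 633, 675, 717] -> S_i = 549 + 42*i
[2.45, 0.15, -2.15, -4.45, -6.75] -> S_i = 2.45 + -2.30*i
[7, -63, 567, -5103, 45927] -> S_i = 7*-9^i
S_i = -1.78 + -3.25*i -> [-1.78, -5.03, -8.28, -11.53, -14.78]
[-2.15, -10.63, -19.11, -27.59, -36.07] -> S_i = -2.15 + -8.48*i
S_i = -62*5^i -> [-62, -310, -1550, -7750, -38750]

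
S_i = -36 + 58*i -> [-36, 22, 80, 138, 196]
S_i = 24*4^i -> [24, 96, 384, 1536, 6144]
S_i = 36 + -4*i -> [36, 32, 28, 24, 20]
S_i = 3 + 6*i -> [3, 9, 15, 21, 27]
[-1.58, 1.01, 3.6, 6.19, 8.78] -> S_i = -1.58 + 2.59*i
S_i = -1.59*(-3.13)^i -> [-1.59, 4.98, -15.58, 48.76, -152.61]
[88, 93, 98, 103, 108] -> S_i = 88 + 5*i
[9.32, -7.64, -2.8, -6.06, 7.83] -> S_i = Random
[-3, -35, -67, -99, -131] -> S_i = -3 + -32*i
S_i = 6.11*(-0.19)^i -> [6.11, -1.16, 0.22, -0.04, 0.01]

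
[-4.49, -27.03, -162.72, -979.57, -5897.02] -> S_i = -4.49*6.02^i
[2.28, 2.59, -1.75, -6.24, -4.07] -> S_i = Random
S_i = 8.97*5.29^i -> [8.97, 47.45, 251.02, 1327.88, 7024.5]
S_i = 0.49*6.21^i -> [0.49, 3.04, 18.9, 117.35, 728.72]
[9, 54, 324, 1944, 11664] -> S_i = 9*6^i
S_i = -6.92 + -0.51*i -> [-6.92, -7.43, -7.94, -8.45, -8.96]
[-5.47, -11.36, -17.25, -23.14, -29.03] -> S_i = -5.47 + -5.89*i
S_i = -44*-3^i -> [-44, 132, -396, 1188, -3564]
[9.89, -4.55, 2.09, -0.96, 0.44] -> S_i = 9.89*(-0.46)^i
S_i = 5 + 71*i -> [5, 76, 147, 218, 289]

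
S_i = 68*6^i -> [68, 408, 2448, 14688, 88128]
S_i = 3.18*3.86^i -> [3.18, 12.27, 47.38, 182.89, 705.95]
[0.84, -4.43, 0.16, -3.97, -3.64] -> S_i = Random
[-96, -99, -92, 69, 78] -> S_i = Random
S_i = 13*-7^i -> [13, -91, 637, -4459, 31213]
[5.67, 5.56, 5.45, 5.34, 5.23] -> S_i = 5.67 + -0.11*i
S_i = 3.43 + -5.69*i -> [3.43, -2.26, -7.95, -13.64, -19.33]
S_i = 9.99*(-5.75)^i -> [9.99, -57.44, 330.29, -1899.19, 10920.36]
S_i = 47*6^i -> [47, 282, 1692, 10152, 60912]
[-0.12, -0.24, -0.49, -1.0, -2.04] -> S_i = -0.12*2.03^i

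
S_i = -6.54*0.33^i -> [-6.54, -2.16, -0.71, -0.24, -0.08]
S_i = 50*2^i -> [50, 100, 200, 400, 800]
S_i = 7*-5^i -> [7, -35, 175, -875, 4375]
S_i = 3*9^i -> [3, 27, 243, 2187, 19683]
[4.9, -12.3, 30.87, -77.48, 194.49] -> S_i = 4.90*(-2.51)^i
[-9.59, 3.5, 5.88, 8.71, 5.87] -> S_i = Random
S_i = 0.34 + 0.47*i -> [0.34, 0.81, 1.28, 1.75, 2.22]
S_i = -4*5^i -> [-4, -20, -100, -500, -2500]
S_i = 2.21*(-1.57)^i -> [2.21, -3.47, 5.45, -8.55, 13.43]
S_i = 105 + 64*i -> [105, 169, 233, 297, 361]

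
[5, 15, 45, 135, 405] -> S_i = 5*3^i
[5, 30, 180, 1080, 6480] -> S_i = 5*6^i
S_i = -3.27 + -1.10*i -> [-3.27, -4.37, -5.47, -6.57, -7.67]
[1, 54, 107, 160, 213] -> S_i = 1 + 53*i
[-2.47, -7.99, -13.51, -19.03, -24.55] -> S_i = -2.47 + -5.52*i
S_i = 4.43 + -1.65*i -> [4.43, 2.78, 1.13, -0.52, -2.17]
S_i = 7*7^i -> [7, 49, 343, 2401, 16807]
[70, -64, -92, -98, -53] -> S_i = Random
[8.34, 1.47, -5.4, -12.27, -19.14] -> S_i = 8.34 + -6.87*i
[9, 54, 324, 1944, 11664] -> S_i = 9*6^i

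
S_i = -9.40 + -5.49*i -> [-9.4, -14.89, -20.38, -25.87, -31.36]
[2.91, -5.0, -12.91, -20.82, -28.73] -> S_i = 2.91 + -7.91*i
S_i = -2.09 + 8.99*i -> [-2.09, 6.9, 15.89, 24.88, 33.87]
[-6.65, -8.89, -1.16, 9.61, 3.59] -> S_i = Random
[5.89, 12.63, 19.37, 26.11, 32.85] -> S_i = 5.89 + 6.74*i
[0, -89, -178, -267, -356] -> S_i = 0 + -89*i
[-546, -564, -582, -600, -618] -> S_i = -546 + -18*i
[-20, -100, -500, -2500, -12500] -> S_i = -20*5^i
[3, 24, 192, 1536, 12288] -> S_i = 3*8^i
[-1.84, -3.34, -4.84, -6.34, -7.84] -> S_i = -1.84 + -1.50*i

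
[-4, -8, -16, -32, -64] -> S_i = -4*2^i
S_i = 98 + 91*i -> [98, 189, 280, 371, 462]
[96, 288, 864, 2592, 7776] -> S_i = 96*3^i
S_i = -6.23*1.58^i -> [-6.23, -9.84, -15.55, -24.57, -38.83]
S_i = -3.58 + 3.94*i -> [-3.58, 0.36, 4.3, 8.24, 12.18]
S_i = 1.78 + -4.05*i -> [1.78, -2.27, -6.32, -10.37, -14.42]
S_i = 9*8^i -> [9, 72, 576, 4608, 36864]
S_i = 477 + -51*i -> [477, 426, 375, 324, 273]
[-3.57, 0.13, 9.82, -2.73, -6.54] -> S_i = Random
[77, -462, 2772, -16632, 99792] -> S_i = 77*-6^i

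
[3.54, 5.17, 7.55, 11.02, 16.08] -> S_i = 3.54*1.46^i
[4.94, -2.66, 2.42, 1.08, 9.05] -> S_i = Random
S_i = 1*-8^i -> [1, -8, 64, -512, 4096]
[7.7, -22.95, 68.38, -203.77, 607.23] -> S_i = 7.70*(-2.98)^i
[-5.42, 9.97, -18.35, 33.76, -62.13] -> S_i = -5.42*(-1.84)^i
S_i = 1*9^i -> [1, 9, 81, 729, 6561]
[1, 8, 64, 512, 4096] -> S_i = 1*8^i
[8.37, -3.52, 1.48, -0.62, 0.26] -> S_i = 8.37*(-0.42)^i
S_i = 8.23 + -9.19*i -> [8.23, -0.96, -10.15, -19.34, -28.53]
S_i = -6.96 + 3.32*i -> [-6.96, -3.64, -0.32, 3.0, 6.32]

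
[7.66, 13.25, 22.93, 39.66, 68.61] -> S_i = 7.66*1.73^i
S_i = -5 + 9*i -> [-5, 4, 13, 22, 31]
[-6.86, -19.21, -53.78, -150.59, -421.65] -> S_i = -6.86*2.80^i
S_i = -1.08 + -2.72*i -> [-1.08, -3.8, -6.52, -9.24, -11.96]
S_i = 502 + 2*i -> [502, 504, 506, 508, 510]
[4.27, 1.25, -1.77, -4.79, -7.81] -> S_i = 4.27 + -3.02*i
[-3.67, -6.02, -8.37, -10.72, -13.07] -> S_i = -3.67 + -2.35*i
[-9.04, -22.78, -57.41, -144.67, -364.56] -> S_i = -9.04*2.52^i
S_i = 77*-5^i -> [77, -385, 1925, -9625, 48125]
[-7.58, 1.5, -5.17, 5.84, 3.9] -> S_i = Random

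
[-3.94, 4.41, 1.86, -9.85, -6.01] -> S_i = Random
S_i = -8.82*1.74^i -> [-8.82, -15.35, -26.7, -46.46, -80.85]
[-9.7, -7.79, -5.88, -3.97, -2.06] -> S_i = -9.70 + 1.91*i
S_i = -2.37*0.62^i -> [-2.37, -1.47, -0.91, -0.56, -0.35]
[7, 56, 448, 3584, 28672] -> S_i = 7*8^i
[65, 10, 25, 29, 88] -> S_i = Random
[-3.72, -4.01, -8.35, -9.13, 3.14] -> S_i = Random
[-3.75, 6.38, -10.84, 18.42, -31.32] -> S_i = -3.75*(-1.70)^i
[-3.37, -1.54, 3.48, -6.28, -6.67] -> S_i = Random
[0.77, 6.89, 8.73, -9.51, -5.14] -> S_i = Random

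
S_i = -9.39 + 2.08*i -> [-9.39, -7.31, -5.23, -3.15, -1.07]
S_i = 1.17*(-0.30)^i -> [1.17, -0.35, 0.11, -0.03, 0.01]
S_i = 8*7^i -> [8, 56, 392, 2744, 19208]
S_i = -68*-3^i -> [-68, 204, -612, 1836, -5508]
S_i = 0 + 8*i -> [0, 8, 16, 24, 32]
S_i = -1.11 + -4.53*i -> [-1.11, -5.64, -10.17, -14.7, -19.23]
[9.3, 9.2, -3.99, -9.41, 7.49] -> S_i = Random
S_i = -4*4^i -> [-4, -16, -64, -256, -1024]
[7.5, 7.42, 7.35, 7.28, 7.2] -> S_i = 7.50*0.99^i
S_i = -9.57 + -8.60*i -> [-9.57, -18.17, -26.77, -35.37, -43.97]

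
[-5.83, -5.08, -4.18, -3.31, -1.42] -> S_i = Random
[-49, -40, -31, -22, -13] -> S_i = -49 + 9*i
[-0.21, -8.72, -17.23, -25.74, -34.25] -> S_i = -0.21 + -8.51*i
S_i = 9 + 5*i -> [9, 14, 19, 24, 29]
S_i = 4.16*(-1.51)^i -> [4.16, -6.28, 9.49, -14.32, 21.63]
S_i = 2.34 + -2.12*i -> [2.34, 0.22, -1.9, -4.02, -6.14]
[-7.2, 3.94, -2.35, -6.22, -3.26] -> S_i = Random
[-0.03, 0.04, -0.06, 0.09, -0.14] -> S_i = -0.03*(-1.46)^i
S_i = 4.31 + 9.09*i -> [4.31, 13.4, 22.49, 31.58, 40.67]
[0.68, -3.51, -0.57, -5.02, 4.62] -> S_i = Random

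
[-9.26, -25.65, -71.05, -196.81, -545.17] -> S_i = -9.26*2.77^i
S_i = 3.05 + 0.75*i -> [3.05, 3.8, 4.55, 5.3, 6.05]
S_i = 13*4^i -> [13, 52, 208, 832, 3328]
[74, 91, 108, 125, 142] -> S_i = 74 + 17*i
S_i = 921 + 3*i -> [921, 924, 927, 930, 933]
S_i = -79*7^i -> [-79, -553, -3871, -27097, -189679]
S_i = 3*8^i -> [3, 24, 192, 1536, 12288]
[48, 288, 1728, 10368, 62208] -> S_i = 48*6^i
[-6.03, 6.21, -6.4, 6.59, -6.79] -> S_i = -6.03*(-1.03)^i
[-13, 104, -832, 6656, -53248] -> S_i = -13*-8^i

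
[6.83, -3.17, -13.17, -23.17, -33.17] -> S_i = 6.83 + -10.00*i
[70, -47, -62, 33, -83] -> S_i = Random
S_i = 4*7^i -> [4, 28, 196, 1372, 9604]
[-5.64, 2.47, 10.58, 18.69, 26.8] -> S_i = -5.64 + 8.11*i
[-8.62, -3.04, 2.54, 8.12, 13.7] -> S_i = -8.62 + 5.58*i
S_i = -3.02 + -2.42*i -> [-3.02, -5.44, -7.86, -10.28, -12.7]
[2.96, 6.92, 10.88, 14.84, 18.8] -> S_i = 2.96 + 3.96*i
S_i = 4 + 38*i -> [4, 42, 80, 118, 156]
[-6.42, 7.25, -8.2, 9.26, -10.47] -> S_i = -6.42*(-1.13)^i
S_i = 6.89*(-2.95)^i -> [6.89, -20.33, 59.96, -176.88, 521.8]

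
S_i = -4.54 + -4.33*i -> [-4.54, -8.87, -13.2, -17.53, -21.86]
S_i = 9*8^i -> [9, 72, 576, 4608, 36864]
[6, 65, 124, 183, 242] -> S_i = 6 + 59*i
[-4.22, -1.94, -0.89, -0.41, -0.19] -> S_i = -4.22*0.46^i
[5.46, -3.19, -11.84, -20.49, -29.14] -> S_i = 5.46 + -8.65*i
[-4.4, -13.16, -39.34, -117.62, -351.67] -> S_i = -4.40*2.99^i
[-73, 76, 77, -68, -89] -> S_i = Random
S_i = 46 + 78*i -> [46, 124, 202, 280, 358]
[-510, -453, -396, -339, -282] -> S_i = -510 + 57*i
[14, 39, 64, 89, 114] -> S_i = 14 + 25*i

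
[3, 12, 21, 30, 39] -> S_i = 3 + 9*i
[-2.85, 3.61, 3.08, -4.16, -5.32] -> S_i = Random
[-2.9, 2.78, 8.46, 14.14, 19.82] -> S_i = -2.90 + 5.68*i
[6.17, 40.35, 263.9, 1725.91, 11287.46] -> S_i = 6.17*6.54^i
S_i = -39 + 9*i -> [-39, -30, -21, -12, -3]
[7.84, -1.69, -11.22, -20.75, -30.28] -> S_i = 7.84 + -9.53*i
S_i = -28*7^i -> [-28, -196, -1372, -9604, -67228]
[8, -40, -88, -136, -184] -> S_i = 8 + -48*i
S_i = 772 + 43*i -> [772, 815, 858, 901, 944]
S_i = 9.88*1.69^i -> [9.88, 16.7, 28.22, 47.69, 80.59]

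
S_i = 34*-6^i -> [34, -204, 1224, -7344, 44064]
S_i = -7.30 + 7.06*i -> [-7.3, -0.24, 6.82, 13.88, 20.94]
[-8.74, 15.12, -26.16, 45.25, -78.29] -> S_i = -8.74*(-1.73)^i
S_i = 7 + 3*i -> [7, 10, 13, 16, 19]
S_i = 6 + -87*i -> [6, -81, -168, -255, -342]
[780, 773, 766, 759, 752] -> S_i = 780 + -7*i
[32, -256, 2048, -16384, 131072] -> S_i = 32*-8^i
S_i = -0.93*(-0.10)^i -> [-0.93, 0.09, -0.01, 0.0, -0.0]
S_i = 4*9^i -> [4, 36, 324, 2916, 26244]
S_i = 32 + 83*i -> [32, 115, 198, 281, 364]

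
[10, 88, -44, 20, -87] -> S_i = Random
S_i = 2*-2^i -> [2, -4, 8, -16, 32]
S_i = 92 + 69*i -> [92, 161, 230, 299, 368]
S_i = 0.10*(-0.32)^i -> [0.1, -0.03, 0.01, -0.0, 0.0]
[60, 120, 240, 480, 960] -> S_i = 60*2^i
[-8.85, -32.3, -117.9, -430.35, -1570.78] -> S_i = -8.85*3.65^i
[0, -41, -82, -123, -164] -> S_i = 0 + -41*i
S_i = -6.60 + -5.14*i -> [-6.6, -11.74, -16.88, -22.02, -27.16]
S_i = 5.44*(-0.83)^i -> [5.44, -4.52, 3.75, -3.11, 2.58]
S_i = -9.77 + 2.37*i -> [-9.77, -7.4, -5.03, -2.66, -0.29]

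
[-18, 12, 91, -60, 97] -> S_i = Random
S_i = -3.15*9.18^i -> [-3.15, -28.92, -265.46, -2436.9, -22370.79]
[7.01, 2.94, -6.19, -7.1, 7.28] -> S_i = Random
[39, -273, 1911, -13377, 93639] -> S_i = 39*-7^i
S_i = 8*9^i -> [8, 72, 648, 5832, 52488]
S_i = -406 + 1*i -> [-406, -405, -404, -403, -402]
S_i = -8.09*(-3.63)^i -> [-8.09, 29.37, -106.6, 386.96, -1404.67]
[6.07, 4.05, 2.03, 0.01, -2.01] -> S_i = 6.07 + -2.02*i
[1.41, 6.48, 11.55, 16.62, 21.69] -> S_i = 1.41 + 5.07*i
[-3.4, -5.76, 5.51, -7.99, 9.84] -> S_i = Random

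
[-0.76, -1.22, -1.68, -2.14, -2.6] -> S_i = -0.76 + -0.46*i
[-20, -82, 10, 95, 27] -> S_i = Random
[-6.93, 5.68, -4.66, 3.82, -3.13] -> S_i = -6.93*(-0.82)^i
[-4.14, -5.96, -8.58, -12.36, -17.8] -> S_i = -4.14*1.44^i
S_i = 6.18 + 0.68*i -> [6.18, 6.86, 7.54, 8.22, 8.9]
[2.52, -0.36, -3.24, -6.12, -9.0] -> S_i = 2.52 + -2.88*i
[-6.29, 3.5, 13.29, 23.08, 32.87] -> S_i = -6.29 + 9.79*i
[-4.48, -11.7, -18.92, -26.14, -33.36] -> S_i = -4.48 + -7.22*i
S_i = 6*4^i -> [6, 24, 96, 384, 1536]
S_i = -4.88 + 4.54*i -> [-4.88, -0.34, 4.2, 8.74, 13.28]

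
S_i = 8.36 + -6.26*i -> [8.36, 2.1, -4.16, -10.42, -16.68]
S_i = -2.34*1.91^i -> [-2.34, -4.47, -8.54, -16.3, -31.14]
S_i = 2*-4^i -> [2, -8, 32, -128, 512]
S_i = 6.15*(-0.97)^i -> [6.15, -5.97, 5.79, -5.61, 5.44]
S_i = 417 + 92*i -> [417, 509, 601, 693, 785]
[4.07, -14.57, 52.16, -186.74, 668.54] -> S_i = 4.07*(-3.58)^i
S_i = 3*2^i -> [3, 6, 12, 24, 48]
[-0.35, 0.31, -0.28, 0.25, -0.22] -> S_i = -0.35*(-0.89)^i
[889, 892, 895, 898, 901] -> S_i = 889 + 3*i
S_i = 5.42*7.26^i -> [5.42, 39.35, 285.68, 2074.0, 15057.25]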